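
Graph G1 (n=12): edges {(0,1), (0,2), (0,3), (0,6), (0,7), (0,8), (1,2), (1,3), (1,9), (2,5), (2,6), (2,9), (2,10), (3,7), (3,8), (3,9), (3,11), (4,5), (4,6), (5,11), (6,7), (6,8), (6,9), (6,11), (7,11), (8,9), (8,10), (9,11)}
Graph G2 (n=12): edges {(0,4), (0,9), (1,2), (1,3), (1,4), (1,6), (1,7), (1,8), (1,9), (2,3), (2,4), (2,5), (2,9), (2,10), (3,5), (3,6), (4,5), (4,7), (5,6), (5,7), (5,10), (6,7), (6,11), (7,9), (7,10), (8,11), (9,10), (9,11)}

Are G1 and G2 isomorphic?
Yes, isomorphic

The graphs are isomorphic.
One valid mapping φ: V(G1) → V(G2): 0→2, 1→10, 2→9, 3→5, 4→8, 5→11, 6→1, 7→3, 8→4, 9→7, 10→0, 11→6

Verify φ preserves adjacency — for each edge of G1, its image is an edge of G2:
  (0,1) → (φ(0),φ(1)) = (2,10) ∈ E(G2) ✓
  (0,2) → (φ(0),φ(2)) = (2,9) ∈ E(G2) ✓
  (0,3) → (φ(0),φ(3)) = (2,5) ∈ E(G2) ✓
  (0,6) → (φ(0),φ(6)) = (1,2) ∈ E(G2) ✓
  (0,7) → (φ(0),φ(7)) = (2,3) ∈ E(G2) ✓
  (0,8) → (φ(0),φ(8)) = (2,4) ∈ E(G2) ✓
  (1,2) → (φ(1),φ(2)) = (9,10) ∈ E(G2) ✓
  (1,3) → (φ(1),φ(3)) = (5,10) ∈ E(G2) ✓
  (1,9) → (φ(1),φ(9)) = (7,10) ∈ E(G2) ✓
  (2,5) → (φ(2),φ(5)) = (9,11) ∈ E(G2) ✓
  (2,6) → (φ(2),φ(6)) = (1,9) ∈ E(G2) ✓
  (2,9) → (φ(2),φ(9)) = (7,9) ∈ E(G2) ✓
  (2,10) → (φ(2),φ(10)) = (0,9) ∈ E(G2) ✓
  (3,7) → (φ(3),φ(7)) = (3,5) ∈ E(G2) ✓
  (3,8) → (φ(3),φ(8)) = (4,5) ∈ E(G2) ✓
  (3,9) → (φ(3),φ(9)) = (5,7) ∈ E(G2) ✓
  (3,11) → (φ(3),φ(11)) = (5,6) ∈ E(G2) ✓
  (4,5) → (φ(4),φ(5)) = (8,11) ∈ E(G2) ✓
  (4,6) → (φ(4),φ(6)) = (1,8) ∈ E(G2) ✓
  (5,11) → (φ(5),φ(11)) = (6,11) ∈ E(G2) ✓
  (6,7) → (φ(6),φ(7)) = (1,3) ∈ E(G2) ✓
  (6,8) → (φ(6),φ(8)) = (1,4) ∈ E(G2) ✓
  (6,9) → (φ(6),φ(9)) = (1,7) ∈ E(G2) ✓
  (6,11) → (φ(6),φ(11)) = (1,6) ∈ E(G2) ✓
  (7,11) → (φ(7),φ(11)) = (3,6) ∈ E(G2) ✓
  (8,9) → (φ(8),φ(9)) = (4,7) ∈ E(G2) ✓
  (8,10) → (φ(8),φ(10)) = (0,4) ∈ E(G2) ✓
  (9,11) → (φ(9),φ(11)) = (6,7) ∈ E(G2) ✓
All 28 edges of G1 map to edges of G2, and |E(G1)| = |E(G2)| = 28, so φ is a bijection on edges as well as vertices. Hence G1 ≅ G2.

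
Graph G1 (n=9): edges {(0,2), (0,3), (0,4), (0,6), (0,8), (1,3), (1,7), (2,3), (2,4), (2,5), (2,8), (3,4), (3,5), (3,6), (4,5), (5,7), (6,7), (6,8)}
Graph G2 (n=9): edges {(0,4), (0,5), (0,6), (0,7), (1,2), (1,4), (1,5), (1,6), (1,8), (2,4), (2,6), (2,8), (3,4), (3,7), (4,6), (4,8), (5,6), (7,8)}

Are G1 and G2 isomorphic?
Yes, isomorphic

The graphs are isomorphic.
One valid mapping φ: V(G1) → V(G2): 0→6, 1→3, 2→1, 3→4, 4→2, 5→8, 6→0, 7→7, 8→5

Verify φ preserves adjacency — for each edge of G1, its image is an edge of G2:
  (0,2) → (φ(0),φ(2)) = (1,6) ∈ E(G2) ✓
  (0,3) → (φ(0),φ(3)) = (4,6) ∈ E(G2) ✓
  (0,4) → (φ(0),φ(4)) = (2,6) ∈ E(G2) ✓
  (0,6) → (φ(0),φ(6)) = (0,6) ∈ E(G2) ✓
  (0,8) → (φ(0),φ(8)) = (5,6) ∈ E(G2) ✓
  (1,3) → (φ(1),φ(3)) = (3,4) ∈ E(G2) ✓
  (1,7) → (φ(1),φ(7)) = (3,7) ∈ E(G2) ✓
  (2,3) → (φ(2),φ(3)) = (1,4) ∈ E(G2) ✓
  (2,4) → (φ(2),φ(4)) = (1,2) ∈ E(G2) ✓
  (2,5) → (φ(2),φ(5)) = (1,8) ∈ E(G2) ✓
  (2,8) → (φ(2),φ(8)) = (1,5) ∈ E(G2) ✓
  (3,4) → (φ(3),φ(4)) = (2,4) ∈ E(G2) ✓
  (3,5) → (φ(3),φ(5)) = (4,8) ∈ E(G2) ✓
  (3,6) → (φ(3),φ(6)) = (0,4) ∈ E(G2) ✓
  (4,5) → (φ(4),φ(5)) = (2,8) ∈ E(G2) ✓
  (5,7) → (φ(5),φ(7)) = (7,8) ∈ E(G2) ✓
  (6,7) → (φ(6),φ(7)) = (0,7) ∈ E(G2) ✓
  (6,8) → (φ(6),φ(8)) = (0,5) ∈ E(G2) ✓
All 18 edges of G1 map to edges of G2, and |E(G1)| = |E(G2)| = 18, so φ is a bijection on edges as well as vertices. Hence G1 ≅ G2.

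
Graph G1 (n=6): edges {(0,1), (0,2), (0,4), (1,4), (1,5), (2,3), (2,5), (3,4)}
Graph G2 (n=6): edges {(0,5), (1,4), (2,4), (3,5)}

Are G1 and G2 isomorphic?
No, not isomorphic

The graphs are NOT isomorphic.

Connected components of G1: 1 component(s) with vertex sets [[0, 1, 2, 3, 4, 5]], sizes [6].
Connected components of G2: 2 component(s) with vertex sets [[0, 3, 5], [1, 2, 4]], sizes [3, 3].
The number of connected components (and the multiset of component sizes) is an isomorphism invariant — an isomorphism maps each component of G1 bijectively onto a component of G2. Since G1 has 1 component(s) and G2 has 2, they cannot be isomorphic.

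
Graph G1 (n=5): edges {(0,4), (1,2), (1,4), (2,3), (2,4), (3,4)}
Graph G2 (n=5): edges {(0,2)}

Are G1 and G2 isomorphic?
No, not isomorphic

The graphs are NOT isomorphic.

Counting triangles (3-cliques): G1 has 2, G2 has 0.
Triangle count is an isomorphism invariant, so differing triangle counts rule out isomorphism.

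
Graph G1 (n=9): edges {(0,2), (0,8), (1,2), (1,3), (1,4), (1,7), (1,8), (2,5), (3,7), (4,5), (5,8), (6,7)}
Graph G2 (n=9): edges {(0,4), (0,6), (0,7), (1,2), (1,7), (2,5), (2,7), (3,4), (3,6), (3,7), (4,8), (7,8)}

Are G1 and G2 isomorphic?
Yes, isomorphic

The graphs are isomorphic.
One valid mapping φ: V(G1) → V(G2): 0→6, 1→7, 2→3, 3→1, 4→8, 5→4, 6→5, 7→2, 8→0

Verify φ preserves adjacency — for each edge of G1, its image is an edge of G2:
  (0,2) → (φ(0),φ(2)) = (3,6) ∈ E(G2) ✓
  (0,8) → (φ(0),φ(8)) = (0,6) ∈ E(G2) ✓
  (1,2) → (φ(1),φ(2)) = (3,7) ∈ E(G2) ✓
  (1,3) → (φ(1),φ(3)) = (1,7) ∈ E(G2) ✓
  (1,4) → (φ(1),φ(4)) = (7,8) ∈ E(G2) ✓
  (1,7) → (φ(1),φ(7)) = (2,7) ∈ E(G2) ✓
  (1,8) → (φ(1),φ(8)) = (0,7) ∈ E(G2) ✓
  (2,5) → (φ(2),φ(5)) = (3,4) ∈ E(G2) ✓
  (3,7) → (φ(3),φ(7)) = (1,2) ∈ E(G2) ✓
  (4,5) → (φ(4),φ(5)) = (4,8) ∈ E(G2) ✓
  (5,8) → (φ(5),φ(8)) = (0,4) ∈ E(G2) ✓
  (6,7) → (φ(6),φ(7)) = (2,5) ∈ E(G2) ✓
All 12 edges of G1 map to edges of G2, and |E(G1)| = |E(G2)| = 12, so φ is a bijection on edges as well as vertices. Hence G1 ≅ G2.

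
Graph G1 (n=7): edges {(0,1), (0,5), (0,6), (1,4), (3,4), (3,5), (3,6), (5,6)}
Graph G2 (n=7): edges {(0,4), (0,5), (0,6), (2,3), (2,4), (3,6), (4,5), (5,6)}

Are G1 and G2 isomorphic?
Yes, isomorphic

The graphs are isomorphic.
One valid mapping φ: V(G1) → V(G2): 0→6, 1→3, 2→1, 3→4, 4→2, 5→5, 6→0

Verify φ preserves adjacency — for each edge of G1, its image is an edge of G2:
  (0,1) → (φ(0),φ(1)) = (3,6) ∈ E(G2) ✓
  (0,5) → (φ(0),φ(5)) = (5,6) ∈ E(G2) ✓
  (0,6) → (φ(0),φ(6)) = (0,6) ∈ E(G2) ✓
  (1,4) → (φ(1),φ(4)) = (2,3) ∈ E(G2) ✓
  (3,4) → (φ(3),φ(4)) = (2,4) ∈ E(G2) ✓
  (3,5) → (φ(3),φ(5)) = (4,5) ∈ E(G2) ✓
  (3,6) → (φ(3),φ(6)) = (0,4) ∈ E(G2) ✓
  (5,6) → (φ(5),φ(6)) = (0,5) ∈ E(G2) ✓
All 8 edges of G1 map to edges of G2, and |E(G1)| = |E(G2)| = 8, so φ is a bijection on edges as well as vertices. Hence G1 ≅ G2.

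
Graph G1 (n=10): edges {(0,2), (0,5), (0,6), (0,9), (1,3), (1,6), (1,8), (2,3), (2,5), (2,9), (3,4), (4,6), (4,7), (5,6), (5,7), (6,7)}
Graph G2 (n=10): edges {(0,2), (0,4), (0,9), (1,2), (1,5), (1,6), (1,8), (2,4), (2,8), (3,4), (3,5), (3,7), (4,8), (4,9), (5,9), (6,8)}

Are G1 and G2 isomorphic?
Yes, isomorphic

The graphs are isomorphic.
One valid mapping φ: V(G1) → V(G2): 0→8, 1→3, 2→1, 3→5, 4→9, 5→2, 6→4, 7→0, 8→7, 9→6

Verify φ preserves adjacency — for each edge of G1, its image is an edge of G2:
  (0,2) → (φ(0),φ(2)) = (1,8) ∈ E(G2) ✓
  (0,5) → (φ(0),φ(5)) = (2,8) ∈ E(G2) ✓
  (0,6) → (φ(0),φ(6)) = (4,8) ∈ E(G2) ✓
  (0,9) → (φ(0),φ(9)) = (6,8) ∈ E(G2) ✓
  (1,3) → (φ(1),φ(3)) = (3,5) ∈ E(G2) ✓
  (1,6) → (φ(1),φ(6)) = (3,4) ∈ E(G2) ✓
  (1,8) → (φ(1),φ(8)) = (3,7) ∈ E(G2) ✓
  (2,3) → (φ(2),φ(3)) = (1,5) ∈ E(G2) ✓
  (2,5) → (φ(2),φ(5)) = (1,2) ∈ E(G2) ✓
  (2,9) → (φ(2),φ(9)) = (1,6) ∈ E(G2) ✓
  (3,4) → (φ(3),φ(4)) = (5,9) ∈ E(G2) ✓
  (4,6) → (φ(4),φ(6)) = (4,9) ∈ E(G2) ✓
  (4,7) → (φ(4),φ(7)) = (0,9) ∈ E(G2) ✓
  (5,6) → (φ(5),φ(6)) = (2,4) ∈ E(G2) ✓
  (5,7) → (φ(5),φ(7)) = (0,2) ∈ E(G2) ✓
  (6,7) → (φ(6),φ(7)) = (0,4) ∈ E(G2) ✓
All 16 edges of G1 map to edges of G2, and |E(G1)| = |E(G2)| = 16, so φ is a bijection on edges as well as vertices. Hence G1 ≅ G2.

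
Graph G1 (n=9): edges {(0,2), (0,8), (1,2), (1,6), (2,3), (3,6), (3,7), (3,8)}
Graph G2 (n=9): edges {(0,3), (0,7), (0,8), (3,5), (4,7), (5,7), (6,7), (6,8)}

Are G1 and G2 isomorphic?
Yes, isomorphic

The graphs are isomorphic.
One valid mapping φ: V(G1) → V(G2): 0→8, 1→3, 2→0, 3→7, 4→1, 5→2, 6→5, 7→4, 8→6

Verify φ preserves adjacency — for each edge of G1, its image is an edge of G2:
  (0,2) → (φ(0),φ(2)) = (0,8) ∈ E(G2) ✓
  (0,8) → (φ(0),φ(8)) = (6,8) ∈ E(G2) ✓
  (1,2) → (φ(1),φ(2)) = (0,3) ∈ E(G2) ✓
  (1,6) → (φ(1),φ(6)) = (3,5) ∈ E(G2) ✓
  (2,3) → (φ(2),φ(3)) = (0,7) ∈ E(G2) ✓
  (3,6) → (φ(3),φ(6)) = (5,7) ∈ E(G2) ✓
  (3,7) → (φ(3),φ(7)) = (4,7) ∈ E(G2) ✓
  (3,8) → (φ(3),φ(8)) = (6,7) ∈ E(G2) ✓
All 8 edges of G1 map to edges of G2, and |E(G1)| = |E(G2)| = 8, so φ is a bijection on edges as well as vertices. Hence G1 ≅ G2.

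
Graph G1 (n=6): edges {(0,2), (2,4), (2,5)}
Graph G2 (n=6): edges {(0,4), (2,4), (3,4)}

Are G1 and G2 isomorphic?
Yes, isomorphic

The graphs are isomorphic.
One valid mapping φ: V(G1) → V(G2): 0→2, 1→1, 2→4, 3→5, 4→0, 5→3

Verify φ preserves adjacency — for each edge of G1, its image is an edge of G2:
  (0,2) → (φ(0),φ(2)) = (2,4) ∈ E(G2) ✓
  (2,4) → (φ(2),φ(4)) = (0,4) ∈ E(G2) ✓
  (2,5) → (φ(2),φ(5)) = (3,4) ∈ E(G2) ✓
All 3 edges of G1 map to edges of G2, and |E(G1)| = |E(G2)| = 3, so φ is a bijection on edges as well as vertices. Hence G1 ≅ G2.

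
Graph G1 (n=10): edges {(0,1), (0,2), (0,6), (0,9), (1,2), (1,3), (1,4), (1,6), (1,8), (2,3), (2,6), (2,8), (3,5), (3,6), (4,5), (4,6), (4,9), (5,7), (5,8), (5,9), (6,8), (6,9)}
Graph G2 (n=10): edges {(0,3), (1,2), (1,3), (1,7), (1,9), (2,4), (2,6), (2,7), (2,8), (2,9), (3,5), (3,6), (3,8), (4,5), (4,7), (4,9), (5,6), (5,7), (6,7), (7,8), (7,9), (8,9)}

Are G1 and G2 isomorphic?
Yes, isomorphic

The graphs are isomorphic.
One valid mapping φ: V(G1) → V(G2): 0→4, 1→2, 2→9, 3→1, 4→6, 5→3, 6→7, 7→0, 8→8, 9→5

Verify φ preserves adjacency — for each edge of G1, its image is an edge of G2:
  (0,1) → (φ(0),φ(1)) = (2,4) ∈ E(G2) ✓
  (0,2) → (φ(0),φ(2)) = (4,9) ∈ E(G2) ✓
  (0,6) → (φ(0),φ(6)) = (4,7) ∈ E(G2) ✓
  (0,9) → (φ(0),φ(9)) = (4,5) ∈ E(G2) ✓
  (1,2) → (φ(1),φ(2)) = (2,9) ∈ E(G2) ✓
  (1,3) → (φ(1),φ(3)) = (1,2) ∈ E(G2) ✓
  (1,4) → (φ(1),φ(4)) = (2,6) ∈ E(G2) ✓
  (1,6) → (φ(1),φ(6)) = (2,7) ∈ E(G2) ✓
  (1,8) → (φ(1),φ(8)) = (2,8) ∈ E(G2) ✓
  (2,3) → (φ(2),φ(3)) = (1,9) ∈ E(G2) ✓
  (2,6) → (φ(2),φ(6)) = (7,9) ∈ E(G2) ✓
  (2,8) → (φ(2),φ(8)) = (8,9) ∈ E(G2) ✓
  (3,5) → (φ(3),φ(5)) = (1,3) ∈ E(G2) ✓
  (3,6) → (φ(3),φ(6)) = (1,7) ∈ E(G2) ✓
  (4,5) → (φ(4),φ(5)) = (3,6) ∈ E(G2) ✓
  (4,6) → (φ(4),φ(6)) = (6,7) ∈ E(G2) ✓
  (4,9) → (φ(4),φ(9)) = (5,6) ∈ E(G2) ✓
  (5,7) → (φ(5),φ(7)) = (0,3) ∈ E(G2) ✓
  (5,8) → (φ(5),φ(8)) = (3,8) ∈ E(G2) ✓
  (5,9) → (φ(5),φ(9)) = (3,5) ∈ E(G2) ✓
  (6,8) → (φ(6),φ(8)) = (7,8) ∈ E(G2) ✓
  (6,9) → (φ(6),φ(9)) = (5,7) ∈ E(G2) ✓
All 22 edges of G1 map to edges of G2, and |E(G1)| = |E(G2)| = 22, so φ is a bijection on edges as well as vertices. Hence G1 ≅ G2.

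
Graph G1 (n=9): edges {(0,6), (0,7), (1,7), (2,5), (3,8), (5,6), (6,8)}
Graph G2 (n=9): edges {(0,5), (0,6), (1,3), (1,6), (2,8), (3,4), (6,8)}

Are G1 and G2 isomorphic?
Yes, isomorphic

The graphs are isomorphic.
One valid mapping φ: V(G1) → V(G2): 0→1, 1→4, 2→5, 3→2, 4→7, 5→0, 6→6, 7→3, 8→8

Verify φ preserves adjacency — for each edge of G1, its image is an edge of G2:
  (0,6) → (φ(0),φ(6)) = (1,6) ∈ E(G2) ✓
  (0,7) → (φ(0),φ(7)) = (1,3) ∈ E(G2) ✓
  (1,7) → (φ(1),φ(7)) = (3,4) ∈ E(G2) ✓
  (2,5) → (φ(2),φ(5)) = (0,5) ∈ E(G2) ✓
  (3,8) → (φ(3),φ(8)) = (2,8) ∈ E(G2) ✓
  (5,6) → (φ(5),φ(6)) = (0,6) ∈ E(G2) ✓
  (6,8) → (φ(6),φ(8)) = (6,8) ∈ E(G2) ✓
All 7 edges of G1 map to edges of G2, and |E(G1)| = |E(G2)| = 7, so φ is a bijection on edges as well as vertices. Hence G1 ≅ G2.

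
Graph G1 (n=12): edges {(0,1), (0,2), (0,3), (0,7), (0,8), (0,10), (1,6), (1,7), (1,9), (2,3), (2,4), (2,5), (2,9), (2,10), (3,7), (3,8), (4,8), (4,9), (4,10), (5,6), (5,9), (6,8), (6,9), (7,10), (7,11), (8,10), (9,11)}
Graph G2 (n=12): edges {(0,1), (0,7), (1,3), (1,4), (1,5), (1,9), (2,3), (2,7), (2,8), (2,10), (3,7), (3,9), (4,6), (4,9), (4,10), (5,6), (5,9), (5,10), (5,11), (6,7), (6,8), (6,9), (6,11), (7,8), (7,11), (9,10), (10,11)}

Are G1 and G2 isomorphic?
Yes, isomorphic

The graphs are isomorphic.
One valid mapping φ: V(G1) → V(G2): 0→9, 1→3, 2→6, 3→4, 4→11, 5→8, 6→2, 7→1, 8→10, 9→7, 10→5, 11→0

Verify φ preserves adjacency — for each edge of G1, its image is an edge of G2:
  (0,1) → (φ(0),φ(1)) = (3,9) ∈ E(G2) ✓
  (0,2) → (φ(0),φ(2)) = (6,9) ∈ E(G2) ✓
  (0,3) → (φ(0),φ(3)) = (4,9) ∈ E(G2) ✓
  (0,7) → (φ(0),φ(7)) = (1,9) ∈ E(G2) ✓
  (0,8) → (φ(0),φ(8)) = (9,10) ∈ E(G2) ✓
  (0,10) → (φ(0),φ(10)) = (5,9) ∈ E(G2) ✓
  (1,6) → (φ(1),φ(6)) = (2,3) ∈ E(G2) ✓
  (1,7) → (φ(1),φ(7)) = (1,3) ∈ E(G2) ✓
  (1,9) → (φ(1),φ(9)) = (3,7) ∈ E(G2) ✓
  (2,3) → (φ(2),φ(3)) = (4,6) ∈ E(G2) ✓
  (2,4) → (φ(2),φ(4)) = (6,11) ∈ E(G2) ✓
  (2,5) → (φ(2),φ(5)) = (6,8) ∈ E(G2) ✓
  (2,9) → (φ(2),φ(9)) = (6,7) ∈ E(G2) ✓
  (2,10) → (φ(2),φ(10)) = (5,6) ∈ E(G2) ✓
  (3,7) → (φ(3),φ(7)) = (1,4) ∈ E(G2) ✓
  (3,8) → (φ(3),φ(8)) = (4,10) ∈ E(G2) ✓
  (4,8) → (φ(4),φ(8)) = (10,11) ∈ E(G2) ✓
  (4,9) → (φ(4),φ(9)) = (7,11) ∈ E(G2) ✓
  (4,10) → (φ(4),φ(10)) = (5,11) ∈ E(G2) ✓
  (5,6) → (φ(5),φ(6)) = (2,8) ∈ E(G2) ✓
  (5,9) → (φ(5),φ(9)) = (7,8) ∈ E(G2) ✓
  (6,8) → (φ(6),φ(8)) = (2,10) ∈ E(G2) ✓
  (6,9) → (φ(6),φ(9)) = (2,7) ∈ E(G2) ✓
  (7,10) → (φ(7),φ(10)) = (1,5) ∈ E(G2) ✓
  (7,11) → (φ(7),φ(11)) = (0,1) ∈ E(G2) ✓
  (8,10) → (φ(8),φ(10)) = (5,10) ∈ E(G2) ✓
  (9,11) → (φ(9),φ(11)) = (0,7) ∈ E(G2) ✓
All 27 edges of G1 map to edges of G2, and |E(G1)| = |E(G2)| = 27, so φ is a bijection on edges as well as vertices. Hence G1 ≅ G2.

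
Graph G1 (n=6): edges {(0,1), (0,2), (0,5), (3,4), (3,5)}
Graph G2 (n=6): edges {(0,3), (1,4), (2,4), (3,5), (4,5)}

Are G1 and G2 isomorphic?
Yes, isomorphic

The graphs are isomorphic.
One valid mapping φ: V(G1) → V(G2): 0→4, 1→2, 2→1, 3→3, 4→0, 5→5

Verify φ preserves adjacency — for each edge of G1, its image is an edge of G2:
  (0,1) → (φ(0),φ(1)) = (2,4) ∈ E(G2) ✓
  (0,2) → (φ(0),φ(2)) = (1,4) ∈ E(G2) ✓
  (0,5) → (φ(0),φ(5)) = (4,5) ∈ E(G2) ✓
  (3,4) → (φ(3),φ(4)) = (0,3) ∈ E(G2) ✓
  (3,5) → (φ(3),φ(5)) = (3,5) ∈ E(G2) ✓
All 5 edges of G1 map to edges of G2, and |E(G1)| = |E(G2)| = 5, so φ is a bijection on edges as well as vertices. Hence G1 ≅ G2.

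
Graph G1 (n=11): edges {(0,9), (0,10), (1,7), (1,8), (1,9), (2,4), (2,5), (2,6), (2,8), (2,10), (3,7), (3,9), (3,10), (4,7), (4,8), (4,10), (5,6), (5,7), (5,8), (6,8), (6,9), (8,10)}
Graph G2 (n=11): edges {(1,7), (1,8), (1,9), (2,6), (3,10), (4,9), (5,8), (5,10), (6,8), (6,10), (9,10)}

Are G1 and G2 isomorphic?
No, not isomorphic

The graphs are NOT isomorphic.

Connected components of G1: 1 component(s) with vertex sets [[0, 1, 2, 3, 4, 5, 6, 7, 8, 9, 10]], sizes [11].
Connected components of G2: 2 component(s) with vertex sets [[0], [1, 2, 3, 4, 5, 6, 7, 8, 9, 10]], sizes [1, 10].
The number of connected components (and the multiset of component sizes) is an isomorphism invariant — an isomorphism maps each component of G1 bijectively onto a component of G2. Since G1 has 1 component(s) and G2 has 2, they cannot be isomorphic.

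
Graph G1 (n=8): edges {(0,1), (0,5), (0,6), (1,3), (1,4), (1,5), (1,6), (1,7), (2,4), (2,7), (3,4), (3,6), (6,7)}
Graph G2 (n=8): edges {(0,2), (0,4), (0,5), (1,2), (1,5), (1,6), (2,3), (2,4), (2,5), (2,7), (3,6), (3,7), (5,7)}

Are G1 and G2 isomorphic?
Yes, isomorphic

The graphs are isomorphic.
One valid mapping φ: V(G1) → V(G2): 0→0, 1→2, 2→6, 3→7, 4→3, 5→4, 6→5, 7→1

Verify φ preserves adjacency — for each edge of G1, its image is an edge of G2:
  (0,1) → (φ(0),φ(1)) = (0,2) ∈ E(G2) ✓
  (0,5) → (φ(0),φ(5)) = (0,4) ∈ E(G2) ✓
  (0,6) → (φ(0),φ(6)) = (0,5) ∈ E(G2) ✓
  (1,3) → (φ(1),φ(3)) = (2,7) ∈ E(G2) ✓
  (1,4) → (φ(1),φ(4)) = (2,3) ∈ E(G2) ✓
  (1,5) → (φ(1),φ(5)) = (2,4) ∈ E(G2) ✓
  (1,6) → (φ(1),φ(6)) = (2,5) ∈ E(G2) ✓
  (1,7) → (φ(1),φ(7)) = (1,2) ∈ E(G2) ✓
  (2,4) → (φ(2),φ(4)) = (3,6) ∈ E(G2) ✓
  (2,7) → (φ(2),φ(7)) = (1,6) ∈ E(G2) ✓
  (3,4) → (φ(3),φ(4)) = (3,7) ∈ E(G2) ✓
  (3,6) → (φ(3),φ(6)) = (5,7) ∈ E(G2) ✓
  (6,7) → (φ(6),φ(7)) = (1,5) ∈ E(G2) ✓
All 13 edges of G1 map to edges of G2, and |E(G1)| = |E(G2)| = 13, so φ is a bijection on edges as well as vertices. Hence G1 ≅ G2.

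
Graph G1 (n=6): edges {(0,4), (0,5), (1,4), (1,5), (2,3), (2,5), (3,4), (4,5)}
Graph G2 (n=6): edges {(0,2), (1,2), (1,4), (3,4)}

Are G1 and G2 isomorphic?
No, not isomorphic

The graphs are NOT isomorphic.

Degrees in G1: deg(0)=2, deg(1)=2, deg(2)=2, deg(3)=2, deg(4)=4, deg(5)=4.
Sorted degree sequence of G1: [4, 4, 2, 2, 2, 2].
Degrees in G2: deg(0)=1, deg(1)=2, deg(2)=2, deg(3)=1, deg(4)=2, deg(5)=0.
Sorted degree sequence of G2: [2, 2, 2, 1, 1, 0].
The (sorted) degree sequence is an isomorphism invariant, so since G1 and G2 have different degree sequences they cannot be isomorphic.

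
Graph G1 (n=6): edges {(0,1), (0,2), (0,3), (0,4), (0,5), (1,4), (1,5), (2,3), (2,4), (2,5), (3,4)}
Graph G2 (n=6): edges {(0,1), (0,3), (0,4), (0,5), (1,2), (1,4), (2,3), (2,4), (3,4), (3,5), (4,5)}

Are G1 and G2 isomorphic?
Yes, isomorphic

The graphs are isomorphic.
One valid mapping φ: V(G1) → V(G2): 0→4, 1→1, 2→3, 3→5, 4→0, 5→2

Verify φ preserves adjacency — for each edge of G1, its image is an edge of G2:
  (0,1) → (φ(0),φ(1)) = (1,4) ∈ E(G2) ✓
  (0,2) → (φ(0),φ(2)) = (3,4) ∈ E(G2) ✓
  (0,3) → (φ(0),φ(3)) = (4,5) ∈ E(G2) ✓
  (0,4) → (φ(0),φ(4)) = (0,4) ∈ E(G2) ✓
  (0,5) → (φ(0),φ(5)) = (2,4) ∈ E(G2) ✓
  (1,4) → (φ(1),φ(4)) = (0,1) ∈ E(G2) ✓
  (1,5) → (φ(1),φ(5)) = (1,2) ∈ E(G2) ✓
  (2,3) → (φ(2),φ(3)) = (3,5) ∈ E(G2) ✓
  (2,4) → (φ(2),φ(4)) = (0,3) ∈ E(G2) ✓
  (2,5) → (φ(2),φ(5)) = (2,3) ∈ E(G2) ✓
  (3,4) → (φ(3),φ(4)) = (0,5) ∈ E(G2) ✓
All 11 edges of G1 map to edges of G2, and |E(G1)| = |E(G2)| = 11, so φ is a bijection on edges as well as vertices. Hence G1 ≅ G2.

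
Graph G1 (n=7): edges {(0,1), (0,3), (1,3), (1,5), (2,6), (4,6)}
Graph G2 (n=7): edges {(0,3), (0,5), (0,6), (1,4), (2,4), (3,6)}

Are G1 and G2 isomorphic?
Yes, isomorphic

The graphs are isomorphic.
One valid mapping φ: V(G1) → V(G2): 0→3, 1→0, 2→2, 3→6, 4→1, 5→5, 6→4

Verify φ preserves adjacency — for each edge of G1, its image is an edge of G2:
  (0,1) → (φ(0),φ(1)) = (0,3) ∈ E(G2) ✓
  (0,3) → (φ(0),φ(3)) = (3,6) ∈ E(G2) ✓
  (1,3) → (φ(1),φ(3)) = (0,6) ∈ E(G2) ✓
  (1,5) → (φ(1),φ(5)) = (0,5) ∈ E(G2) ✓
  (2,6) → (φ(2),φ(6)) = (2,4) ∈ E(G2) ✓
  (4,6) → (φ(4),φ(6)) = (1,4) ∈ E(G2) ✓
All 6 edges of G1 map to edges of G2, and |E(G1)| = |E(G2)| = 6, so φ is a bijection on edges as well as vertices. Hence G1 ≅ G2.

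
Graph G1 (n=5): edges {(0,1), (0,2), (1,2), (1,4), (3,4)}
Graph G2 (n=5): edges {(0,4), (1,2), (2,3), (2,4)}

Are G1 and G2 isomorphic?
No, not isomorphic

The graphs are NOT isomorphic.

Counting triangles (3-cliques): G1 has 1, G2 has 0.
Triangle count is an isomorphism invariant, so differing triangle counts rule out isomorphism.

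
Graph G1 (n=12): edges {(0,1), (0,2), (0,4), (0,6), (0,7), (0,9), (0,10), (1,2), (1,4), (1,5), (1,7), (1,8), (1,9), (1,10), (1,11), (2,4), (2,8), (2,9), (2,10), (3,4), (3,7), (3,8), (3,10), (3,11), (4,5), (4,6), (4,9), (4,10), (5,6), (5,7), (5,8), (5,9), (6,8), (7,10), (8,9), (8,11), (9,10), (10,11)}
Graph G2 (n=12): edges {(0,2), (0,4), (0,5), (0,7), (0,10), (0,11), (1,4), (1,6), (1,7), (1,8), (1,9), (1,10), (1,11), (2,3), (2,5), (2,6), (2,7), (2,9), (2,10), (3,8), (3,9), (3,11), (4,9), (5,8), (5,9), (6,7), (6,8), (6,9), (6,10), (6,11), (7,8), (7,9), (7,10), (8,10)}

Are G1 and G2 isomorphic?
No, not isomorphic

The graphs are NOT isomorphic.

Counting triangles (3-cliques): G1 has 41, G2 has 26.
Triangle count is an isomorphism invariant, so differing triangle counts rule out isomorphism.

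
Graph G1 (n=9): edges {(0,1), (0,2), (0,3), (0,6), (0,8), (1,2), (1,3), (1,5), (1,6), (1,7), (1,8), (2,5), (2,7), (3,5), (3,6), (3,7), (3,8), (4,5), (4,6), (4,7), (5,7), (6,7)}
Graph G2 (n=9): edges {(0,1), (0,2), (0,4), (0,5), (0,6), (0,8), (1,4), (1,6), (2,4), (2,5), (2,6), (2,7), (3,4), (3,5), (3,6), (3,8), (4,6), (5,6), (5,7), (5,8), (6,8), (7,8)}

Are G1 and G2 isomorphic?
Yes, isomorphic

The graphs are isomorphic.
One valid mapping φ: V(G1) → V(G2): 0→4, 1→6, 2→3, 3→0, 4→7, 5→8, 6→2, 7→5, 8→1

Verify φ preserves adjacency — for each edge of G1, its image is an edge of G2:
  (0,1) → (φ(0),φ(1)) = (4,6) ∈ E(G2) ✓
  (0,2) → (φ(0),φ(2)) = (3,4) ∈ E(G2) ✓
  (0,3) → (φ(0),φ(3)) = (0,4) ∈ E(G2) ✓
  (0,6) → (φ(0),φ(6)) = (2,4) ∈ E(G2) ✓
  (0,8) → (φ(0),φ(8)) = (1,4) ∈ E(G2) ✓
  (1,2) → (φ(1),φ(2)) = (3,6) ∈ E(G2) ✓
  (1,3) → (φ(1),φ(3)) = (0,6) ∈ E(G2) ✓
  (1,5) → (φ(1),φ(5)) = (6,8) ∈ E(G2) ✓
  (1,6) → (φ(1),φ(6)) = (2,6) ∈ E(G2) ✓
  (1,7) → (φ(1),φ(7)) = (5,6) ∈ E(G2) ✓
  (1,8) → (φ(1),φ(8)) = (1,6) ∈ E(G2) ✓
  (2,5) → (φ(2),φ(5)) = (3,8) ∈ E(G2) ✓
  (2,7) → (φ(2),φ(7)) = (3,5) ∈ E(G2) ✓
  (3,5) → (φ(3),φ(5)) = (0,8) ∈ E(G2) ✓
  (3,6) → (φ(3),φ(6)) = (0,2) ∈ E(G2) ✓
  (3,7) → (φ(3),φ(7)) = (0,5) ∈ E(G2) ✓
  (3,8) → (φ(3),φ(8)) = (0,1) ∈ E(G2) ✓
  (4,5) → (φ(4),φ(5)) = (7,8) ∈ E(G2) ✓
  (4,6) → (φ(4),φ(6)) = (2,7) ∈ E(G2) ✓
  (4,7) → (φ(4),φ(7)) = (5,7) ∈ E(G2) ✓
  (5,7) → (φ(5),φ(7)) = (5,8) ∈ E(G2) ✓
  (6,7) → (φ(6),φ(7)) = (2,5) ∈ E(G2) ✓
All 22 edges of G1 map to edges of G2, and |E(G1)| = |E(G2)| = 22, so φ is a bijection on edges as well as vertices. Hence G1 ≅ G2.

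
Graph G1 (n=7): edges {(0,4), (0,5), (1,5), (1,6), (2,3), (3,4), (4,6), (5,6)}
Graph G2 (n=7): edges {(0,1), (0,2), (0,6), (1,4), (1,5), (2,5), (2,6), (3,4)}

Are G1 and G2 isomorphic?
Yes, isomorphic

The graphs are isomorphic.
One valid mapping φ: V(G1) → V(G2): 0→5, 1→6, 2→3, 3→4, 4→1, 5→2, 6→0

Verify φ preserves adjacency — for each edge of G1, its image is an edge of G2:
  (0,4) → (φ(0),φ(4)) = (1,5) ∈ E(G2) ✓
  (0,5) → (φ(0),φ(5)) = (2,5) ∈ E(G2) ✓
  (1,5) → (φ(1),φ(5)) = (2,6) ∈ E(G2) ✓
  (1,6) → (φ(1),φ(6)) = (0,6) ∈ E(G2) ✓
  (2,3) → (φ(2),φ(3)) = (3,4) ∈ E(G2) ✓
  (3,4) → (φ(3),φ(4)) = (1,4) ∈ E(G2) ✓
  (4,6) → (φ(4),φ(6)) = (0,1) ∈ E(G2) ✓
  (5,6) → (φ(5),φ(6)) = (0,2) ∈ E(G2) ✓
All 8 edges of G1 map to edges of G2, and |E(G1)| = |E(G2)| = 8, so φ is a bijection on edges as well as vertices. Hence G1 ≅ G2.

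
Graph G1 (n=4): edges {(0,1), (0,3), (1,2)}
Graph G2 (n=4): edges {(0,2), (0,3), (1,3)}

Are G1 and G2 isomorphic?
Yes, isomorphic

The graphs are isomorphic.
One valid mapping φ: V(G1) → V(G2): 0→3, 1→0, 2→2, 3→1

Verify φ preserves adjacency — for each edge of G1, its image is an edge of G2:
  (0,1) → (φ(0),φ(1)) = (0,3) ∈ E(G2) ✓
  (0,3) → (φ(0),φ(3)) = (1,3) ∈ E(G2) ✓
  (1,2) → (φ(1),φ(2)) = (0,2) ∈ E(G2) ✓
All 3 edges of G1 map to edges of G2, and |E(G1)| = |E(G2)| = 3, so φ is a bijection on edges as well as vertices. Hence G1 ≅ G2.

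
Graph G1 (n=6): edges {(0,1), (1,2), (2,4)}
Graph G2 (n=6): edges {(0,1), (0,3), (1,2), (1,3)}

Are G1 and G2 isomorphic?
No, not isomorphic

The graphs are NOT isomorphic.

Degrees in G1: deg(0)=1, deg(1)=2, deg(2)=2, deg(3)=0, deg(4)=1, deg(5)=0.
Sorted degree sequence of G1: [2, 2, 1, 1, 0, 0].
Degrees in G2: deg(0)=2, deg(1)=3, deg(2)=1, deg(3)=2, deg(4)=0, deg(5)=0.
Sorted degree sequence of G2: [3, 2, 2, 1, 0, 0].
The (sorted) degree sequence is an isomorphism invariant, so since G1 and G2 have different degree sequences they cannot be isomorphic.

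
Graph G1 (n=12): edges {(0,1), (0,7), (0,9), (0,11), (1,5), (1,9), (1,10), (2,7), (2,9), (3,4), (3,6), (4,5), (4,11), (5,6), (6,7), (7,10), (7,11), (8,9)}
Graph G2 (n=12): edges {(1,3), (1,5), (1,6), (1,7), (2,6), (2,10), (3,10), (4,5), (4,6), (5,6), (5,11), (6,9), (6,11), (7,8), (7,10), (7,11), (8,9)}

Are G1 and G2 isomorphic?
No, not isomorphic

The graphs are NOT isomorphic.

Connected components of G1: 1 component(s) with vertex sets [[0, 1, 2, 3, 4, 5, 6, 7, 8, 9, 10, 11]], sizes [12].
Connected components of G2: 2 component(s) with vertex sets [[0], [1, 2, 3, 4, 5, 6, 7, 8, 9, 10, 11]], sizes [1, 11].
The number of connected components (and the multiset of component sizes) is an isomorphism invariant — an isomorphism maps each component of G1 bijectively onto a component of G2. Since G1 has 1 component(s) and G2 has 2, they cannot be isomorphic.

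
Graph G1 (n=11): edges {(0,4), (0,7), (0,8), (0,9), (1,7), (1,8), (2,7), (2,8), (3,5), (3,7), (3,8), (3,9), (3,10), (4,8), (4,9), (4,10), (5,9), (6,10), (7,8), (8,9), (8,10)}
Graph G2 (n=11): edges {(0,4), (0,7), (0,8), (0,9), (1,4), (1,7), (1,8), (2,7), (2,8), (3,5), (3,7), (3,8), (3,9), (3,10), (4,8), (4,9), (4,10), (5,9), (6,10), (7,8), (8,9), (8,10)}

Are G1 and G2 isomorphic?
No, not isomorphic

The graphs are NOT isomorphic.

Counting edges: G1 has 21 edge(s); G2 has 22 edge(s).
Edge count is an isomorphism invariant (a bijection on vertices induces a bijection on edges), so differing edge counts rule out isomorphism.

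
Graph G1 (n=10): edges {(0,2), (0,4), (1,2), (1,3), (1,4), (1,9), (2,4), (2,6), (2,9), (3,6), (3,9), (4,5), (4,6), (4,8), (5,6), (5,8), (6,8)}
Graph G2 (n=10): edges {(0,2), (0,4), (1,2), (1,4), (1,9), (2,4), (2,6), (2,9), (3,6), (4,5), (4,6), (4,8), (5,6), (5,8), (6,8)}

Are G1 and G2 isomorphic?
No, not isomorphic

The graphs are NOT isomorphic.

Counting edges: G1 has 17 edge(s); G2 has 15 edge(s).
Edge count is an isomorphism invariant (a bijection on vertices induces a bijection on edges), so differing edge counts rule out isomorphism.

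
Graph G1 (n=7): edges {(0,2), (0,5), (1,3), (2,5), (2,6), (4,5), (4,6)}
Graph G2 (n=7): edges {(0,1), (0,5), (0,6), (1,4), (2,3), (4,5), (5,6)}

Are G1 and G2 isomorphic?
Yes, isomorphic

The graphs are isomorphic.
One valid mapping φ: V(G1) → V(G2): 0→6, 1→2, 2→5, 3→3, 4→1, 5→0, 6→4

Verify φ preserves adjacency — for each edge of G1, its image is an edge of G2:
  (0,2) → (φ(0),φ(2)) = (5,6) ∈ E(G2) ✓
  (0,5) → (φ(0),φ(5)) = (0,6) ∈ E(G2) ✓
  (1,3) → (φ(1),φ(3)) = (2,3) ∈ E(G2) ✓
  (2,5) → (φ(2),φ(5)) = (0,5) ∈ E(G2) ✓
  (2,6) → (φ(2),φ(6)) = (4,5) ∈ E(G2) ✓
  (4,5) → (φ(4),φ(5)) = (0,1) ∈ E(G2) ✓
  (4,6) → (φ(4),φ(6)) = (1,4) ∈ E(G2) ✓
All 7 edges of G1 map to edges of G2, and |E(G1)| = |E(G2)| = 7, so φ is a bijection on edges as well as vertices. Hence G1 ≅ G2.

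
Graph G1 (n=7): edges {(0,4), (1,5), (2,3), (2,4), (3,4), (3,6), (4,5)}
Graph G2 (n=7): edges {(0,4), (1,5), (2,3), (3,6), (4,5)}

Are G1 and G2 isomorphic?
No, not isomorphic

The graphs are NOT isomorphic.

Counting edges: G1 has 7 edge(s); G2 has 5 edge(s).
Edge count is an isomorphism invariant (a bijection on vertices induces a bijection on edges), so differing edge counts rule out isomorphism.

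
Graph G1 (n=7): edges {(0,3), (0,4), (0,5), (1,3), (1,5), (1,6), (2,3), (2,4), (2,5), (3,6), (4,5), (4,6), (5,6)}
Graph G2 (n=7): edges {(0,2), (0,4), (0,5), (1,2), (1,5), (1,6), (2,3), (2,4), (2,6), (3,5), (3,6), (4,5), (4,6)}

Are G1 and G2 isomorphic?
Yes, isomorphic

The graphs are isomorphic.
One valid mapping φ: V(G1) → V(G2): 0→1, 1→0, 2→3, 3→5, 4→6, 5→2, 6→4

Verify φ preserves adjacency — for each edge of G1, its image is an edge of G2:
  (0,3) → (φ(0),φ(3)) = (1,5) ∈ E(G2) ✓
  (0,4) → (φ(0),φ(4)) = (1,6) ∈ E(G2) ✓
  (0,5) → (φ(0),φ(5)) = (1,2) ∈ E(G2) ✓
  (1,3) → (φ(1),φ(3)) = (0,5) ∈ E(G2) ✓
  (1,5) → (φ(1),φ(5)) = (0,2) ∈ E(G2) ✓
  (1,6) → (φ(1),φ(6)) = (0,4) ∈ E(G2) ✓
  (2,3) → (φ(2),φ(3)) = (3,5) ∈ E(G2) ✓
  (2,4) → (φ(2),φ(4)) = (3,6) ∈ E(G2) ✓
  (2,5) → (φ(2),φ(5)) = (2,3) ∈ E(G2) ✓
  (3,6) → (φ(3),φ(6)) = (4,5) ∈ E(G2) ✓
  (4,5) → (φ(4),φ(5)) = (2,6) ∈ E(G2) ✓
  (4,6) → (φ(4),φ(6)) = (4,6) ∈ E(G2) ✓
  (5,6) → (φ(5),φ(6)) = (2,4) ∈ E(G2) ✓
All 13 edges of G1 map to edges of G2, and |E(G1)| = |E(G2)| = 13, so φ is a bijection on edges as well as vertices. Hence G1 ≅ G2.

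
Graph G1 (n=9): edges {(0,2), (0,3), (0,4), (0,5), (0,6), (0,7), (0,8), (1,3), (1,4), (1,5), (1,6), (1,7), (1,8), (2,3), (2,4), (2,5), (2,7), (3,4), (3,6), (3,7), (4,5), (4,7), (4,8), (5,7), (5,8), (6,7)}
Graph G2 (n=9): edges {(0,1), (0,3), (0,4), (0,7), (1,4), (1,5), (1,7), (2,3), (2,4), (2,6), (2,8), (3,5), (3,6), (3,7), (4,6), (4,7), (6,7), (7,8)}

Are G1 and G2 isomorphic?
No, not isomorphic

The graphs are NOT isomorphic.

Degrees in G1: deg(0)=7, deg(1)=6, deg(2)=5, deg(3)=6, deg(4)=7, deg(5)=6, deg(6)=4, deg(7)=7, deg(8)=4.
Sorted degree sequence of G1: [7, 7, 7, 6, 6, 6, 5, 4, 4].
Degrees in G2: deg(0)=4, deg(1)=4, deg(2)=4, deg(3)=5, deg(4)=5, deg(5)=2, deg(6)=4, deg(7)=6, deg(8)=2.
Sorted degree sequence of G2: [6, 5, 5, 4, 4, 4, 4, 2, 2].
The (sorted) degree sequence is an isomorphism invariant, so since G1 and G2 have different degree sequences they cannot be isomorphic.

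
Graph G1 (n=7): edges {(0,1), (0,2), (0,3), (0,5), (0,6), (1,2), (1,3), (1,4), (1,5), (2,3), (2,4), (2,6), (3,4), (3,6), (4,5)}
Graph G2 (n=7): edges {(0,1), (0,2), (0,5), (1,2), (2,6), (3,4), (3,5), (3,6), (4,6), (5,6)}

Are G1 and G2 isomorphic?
No, not isomorphic

The graphs are NOT isomorphic.

Counting triangles (3-cliques): G1 has 12, G2 has 3.
Triangle count is an isomorphism invariant, so differing triangle counts rule out isomorphism.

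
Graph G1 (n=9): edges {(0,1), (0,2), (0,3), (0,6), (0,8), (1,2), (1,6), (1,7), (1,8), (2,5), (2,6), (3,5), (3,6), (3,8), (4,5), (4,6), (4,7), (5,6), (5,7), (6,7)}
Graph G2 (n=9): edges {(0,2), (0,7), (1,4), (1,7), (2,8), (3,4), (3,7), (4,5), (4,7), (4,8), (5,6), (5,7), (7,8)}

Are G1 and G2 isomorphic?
No, not isomorphic

The graphs are NOT isomorphic.

Degrees in G1: deg(0)=5, deg(1)=5, deg(2)=4, deg(3)=4, deg(4)=3, deg(5)=5, deg(6)=7, deg(7)=4, deg(8)=3.
Sorted degree sequence of G1: [7, 5, 5, 5, 4, 4, 4, 3, 3].
Degrees in G2: deg(0)=2, deg(1)=2, deg(2)=2, deg(3)=2, deg(4)=5, deg(5)=3, deg(6)=1, deg(7)=6, deg(8)=3.
Sorted degree sequence of G2: [6, 5, 3, 3, 2, 2, 2, 2, 1].
The (sorted) degree sequence is an isomorphism invariant, so since G1 and G2 have different degree sequences they cannot be isomorphic.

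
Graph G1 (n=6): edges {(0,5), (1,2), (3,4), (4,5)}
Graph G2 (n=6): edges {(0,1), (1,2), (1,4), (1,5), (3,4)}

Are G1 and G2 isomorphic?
No, not isomorphic

The graphs are NOT isomorphic.

Connected components of G1: 2 component(s) with vertex sets [[1, 2], [0, 3, 4, 5]], sizes [2, 4].
Connected components of G2: 1 component(s) with vertex sets [[0, 1, 2, 3, 4, 5]], sizes [6].
The number of connected components (and the multiset of component sizes) is an isomorphism invariant — an isomorphism maps each component of G1 bijectively onto a component of G2. Since G1 has 2 component(s) and G2 has 1, they cannot be isomorphic.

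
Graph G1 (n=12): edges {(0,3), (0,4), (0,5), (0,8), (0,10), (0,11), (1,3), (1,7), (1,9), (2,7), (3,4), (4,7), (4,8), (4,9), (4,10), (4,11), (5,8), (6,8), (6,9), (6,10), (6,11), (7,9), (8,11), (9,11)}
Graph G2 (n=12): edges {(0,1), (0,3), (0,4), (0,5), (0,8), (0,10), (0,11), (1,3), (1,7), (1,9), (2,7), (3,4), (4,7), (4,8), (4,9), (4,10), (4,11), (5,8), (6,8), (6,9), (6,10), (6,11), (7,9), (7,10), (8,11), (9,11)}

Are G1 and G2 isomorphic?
No, not isomorphic

The graphs are NOT isomorphic.

Counting edges: G1 has 24 edge(s); G2 has 26 edge(s).
Edge count is an isomorphism invariant (a bijection on vertices induces a bijection on edges), so differing edge counts rule out isomorphism.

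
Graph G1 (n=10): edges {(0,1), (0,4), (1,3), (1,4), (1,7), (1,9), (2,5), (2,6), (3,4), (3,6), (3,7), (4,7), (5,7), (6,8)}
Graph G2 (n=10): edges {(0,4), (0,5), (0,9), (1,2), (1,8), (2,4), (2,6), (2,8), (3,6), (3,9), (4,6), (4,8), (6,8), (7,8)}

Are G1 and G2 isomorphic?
Yes, isomorphic

The graphs are isomorphic.
One valid mapping φ: V(G1) → V(G2): 0→1, 1→8, 2→9, 3→4, 4→2, 5→3, 6→0, 7→6, 8→5, 9→7

Verify φ preserves adjacency — for each edge of G1, its image is an edge of G2:
  (0,1) → (φ(0),φ(1)) = (1,8) ∈ E(G2) ✓
  (0,4) → (φ(0),φ(4)) = (1,2) ∈ E(G2) ✓
  (1,3) → (φ(1),φ(3)) = (4,8) ∈ E(G2) ✓
  (1,4) → (φ(1),φ(4)) = (2,8) ∈ E(G2) ✓
  (1,7) → (φ(1),φ(7)) = (6,8) ∈ E(G2) ✓
  (1,9) → (φ(1),φ(9)) = (7,8) ∈ E(G2) ✓
  (2,5) → (φ(2),φ(5)) = (3,9) ∈ E(G2) ✓
  (2,6) → (φ(2),φ(6)) = (0,9) ∈ E(G2) ✓
  (3,4) → (φ(3),φ(4)) = (2,4) ∈ E(G2) ✓
  (3,6) → (φ(3),φ(6)) = (0,4) ∈ E(G2) ✓
  (3,7) → (φ(3),φ(7)) = (4,6) ∈ E(G2) ✓
  (4,7) → (φ(4),φ(7)) = (2,6) ∈ E(G2) ✓
  (5,7) → (φ(5),φ(7)) = (3,6) ∈ E(G2) ✓
  (6,8) → (φ(6),φ(8)) = (0,5) ∈ E(G2) ✓
All 14 edges of G1 map to edges of G2, and |E(G1)| = |E(G2)| = 14, so φ is a bijection on edges as well as vertices. Hence G1 ≅ G2.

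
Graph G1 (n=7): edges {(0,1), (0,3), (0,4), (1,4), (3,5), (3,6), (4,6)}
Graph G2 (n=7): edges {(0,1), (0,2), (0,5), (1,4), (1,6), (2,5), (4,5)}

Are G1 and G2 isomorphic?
Yes, isomorphic

The graphs are isomorphic.
One valid mapping φ: V(G1) → V(G2): 0→0, 1→2, 2→3, 3→1, 4→5, 5→6, 6→4

Verify φ preserves adjacency — for each edge of G1, its image is an edge of G2:
  (0,1) → (φ(0),φ(1)) = (0,2) ∈ E(G2) ✓
  (0,3) → (φ(0),φ(3)) = (0,1) ∈ E(G2) ✓
  (0,4) → (φ(0),φ(4)) = (0,5) ∈ E(G2) ✓
  (1,4) → (φ(1),φ(4)) = (2,5) ∈ E(G2) ✓
  (3,5) → (φ(3),φ(5)) = (1,6) ∈ E(G2) ✓
  (3,6) → (φ(3),φ(6)) = (1,4) ∈ E(G2) ✓
  (4,6) → (φ(4),φ(6)) = (4,5) ∈ E(G2) ✓
All 7 edges of G1 map to edges of G2, and |E(G1)| = |E(G2)| = 7, so φ is a bijection on edges as well as vertices. Hence G1 ≅ G2.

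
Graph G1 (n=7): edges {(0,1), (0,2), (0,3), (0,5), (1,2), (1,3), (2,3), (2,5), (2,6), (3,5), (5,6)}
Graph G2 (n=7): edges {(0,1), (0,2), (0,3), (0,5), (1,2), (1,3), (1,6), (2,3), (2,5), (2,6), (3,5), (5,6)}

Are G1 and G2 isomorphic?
No, not isomorphic

The graphs are NOT isomorphic.

Counting edges: G1 has 11 edge(s); G2 has 12 edge(s).
Edge count is an isomorphism invariant (a bijection on vertices induces a bijection on edges), so differing edge counts rule out isomorphism.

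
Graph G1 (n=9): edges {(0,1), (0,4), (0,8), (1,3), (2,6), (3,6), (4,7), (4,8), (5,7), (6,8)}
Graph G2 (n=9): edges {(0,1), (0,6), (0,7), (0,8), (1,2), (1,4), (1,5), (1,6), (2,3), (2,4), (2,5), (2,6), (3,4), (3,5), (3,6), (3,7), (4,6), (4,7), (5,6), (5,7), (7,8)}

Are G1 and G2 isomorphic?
No, not isomorphic

The graphs are NOT isomorphic.

Degrees in G1: deg(0)=3, deg(1)=2, deg(2)=1, deg(3)=2, deg(4)=3, deg(5)=1, deg(6)=3, deg(7)=2, deg(8)=3.
Sorted degree sequence of G1: [3, 3, 3, 3, 2, 2, 2, 1, 1].
Degrees in G2: deg(0)=4, deg(1)=5, deg(2)=5, deg(3)=5, deg(4)=5, deg(5)=5, deg(6)=6, deg(7)=5, deg(8)=2.
Sorted degree sequence of G2: [6, 5, 5, 5, 5, 5, 5, 4, 2].
The (sorted) degree sequence is an isomorphism invariant, so since G1 and G2 have different degree sequences they cannot be isomorphic.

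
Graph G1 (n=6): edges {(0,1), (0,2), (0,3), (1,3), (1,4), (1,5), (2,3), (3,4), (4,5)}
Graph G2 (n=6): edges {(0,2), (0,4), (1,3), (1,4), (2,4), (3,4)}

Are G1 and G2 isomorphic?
No, not isomorphic

The graphs are NOT isomorphic.

Degrees in G1: deg(0)=3, deg(1)=4, deg(2)=2, deg(3)=4, deg(4)=3, deg(5)=2.
Sorted degree sequence of G1: [4, 4, 3, 3, 2, 2].
Degrees in G2: deg(0)=2, deg(1)=2, deg(2)=2, deg(3)=2, deg(4)=4, deg(5)=0.
Sorted degree sequence of G2: [4, 2, 2, 2, 2, 0].
The (sorted) degree sequence is an isomorphism invariant, so since G1 and G2 have different degree sequences they cannot be isomorphic.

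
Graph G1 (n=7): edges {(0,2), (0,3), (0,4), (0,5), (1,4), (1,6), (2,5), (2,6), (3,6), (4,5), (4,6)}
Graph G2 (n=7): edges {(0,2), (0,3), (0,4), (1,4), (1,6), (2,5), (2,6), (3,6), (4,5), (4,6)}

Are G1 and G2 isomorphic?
No, not isomorphic

The graphs are NOT isomorphic.

Counting edges: G1 has 11 edge(s); G2 has 10 edge(s).
Edge count is an isomorphism invariant (a bijection on vertices induces a bijection on edges), so differing edge counts rule out isomorphism.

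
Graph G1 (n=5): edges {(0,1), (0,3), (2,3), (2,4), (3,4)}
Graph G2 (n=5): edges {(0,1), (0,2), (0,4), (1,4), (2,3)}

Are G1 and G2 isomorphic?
Yes, isomorphic

The graphs are isomorphic.
One valid mapping φ: V(G1) → V(G2): 0→2, 1→3, 2→4, 3→0, 4→1

Verify φ preserves adjacency — for each edge of G1, its image is an edge of G2:
  (0,1) → (φ(0),φ(1)) = (2,3) ∈ E(G2) ✓
  (0,3) → (φ(0),φ(3)) = (0,2) ∈ E(G2) ✓
  (2,3) → (φ(2),φ(3)) = (0,4) ∈ E(G2) ✓
  (2,4) → (φ(2),φ(4)) = (1,4) ∈ E(G2) ✓
  (3,4) → (φ(3),φ(4)) = (0,1) ∈ E(G2) ✓
All 5 edges of G1 map to edges of G2, and |E(G1)| = |E(G2)| = 5, so φ is a bijection on edges as well as vertices. Hence G1 ≅ G2.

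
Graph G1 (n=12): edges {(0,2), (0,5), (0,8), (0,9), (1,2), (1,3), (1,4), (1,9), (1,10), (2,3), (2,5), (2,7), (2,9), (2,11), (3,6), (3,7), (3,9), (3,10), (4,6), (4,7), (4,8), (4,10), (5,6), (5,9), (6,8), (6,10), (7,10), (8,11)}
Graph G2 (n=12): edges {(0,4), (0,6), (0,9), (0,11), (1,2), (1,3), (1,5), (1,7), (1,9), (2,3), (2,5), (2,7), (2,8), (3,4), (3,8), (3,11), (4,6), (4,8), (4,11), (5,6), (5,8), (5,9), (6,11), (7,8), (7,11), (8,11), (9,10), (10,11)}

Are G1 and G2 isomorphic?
Yes, isomorphic

The graphs are isomorphic.
One valid mapping φ: V(G1) → V(G2): 0→0, 1→3, 2→11, 3→8, 4→1, 5→6, 6→5, 7→7, 8→9, 9→4, 10→2, 11→10

Verify φ preserves adjacency — for each edge of G1, its image is an edge of G2:
  (0,2) → (φ(0),φ(2)) = (0,11) ∈ E(G2) ✓
  (0,5) → (φ(0),φ(5)) = (0,6) ∈ E(G2) ✓
  (0,8) → (φ(0),φ(8)) = (0,9) ∈ E(G2) ✓
  (0,9) → (φ(0),φ(9)) = (0,4) ∈ E(G2) ✓
  (1,2) → (φ(1),φ(2)) = (3,11) ∈ E(G2) ✓
  (1,3) → (φ(1),φ(3)) = (3,8) ∈ E(G2) ✓
  (1,4) → (φ(1),φ(4)) = (1,3) ∈ E(G2) ✓
  (1,9) → (φ(1),φ(9)) = (3,4) ∈ E(G2) ✓
  (1,10) → (φ(1),φ(10)) = (2,3) ∈ E(G2) ✓
  (2,3) → (φ(2),φ(3)) = (8,11) ∈ E(G2) ✓
  (2,5) → (φ(2),φ(5)) = (6,11) ∈ E(G2) ✓
  (2,7) → (φ(2),φ(7)) = (7,11) ∈ E(G2) ✓
  (2,9) → (φ(2),φ(9)) = (4,11) ∈ E(G2) ✓
  (2,11) → (φ(2),φ(11)) = (10,11) ∈ E(G2) ✓
  (3,6) → (φ(3),φ(6)) = (5,8) ∈ E(G2) ✓
  (3,7) → (φ(3),φ(7)) = (7,8) ∈ E(G2) ✓
  (3,9) → (φ(3),φ(9)) = (4,8) ∈ E(G2) ✓
  (3,10) → (φ(3),φ(10)) = (2,8) ∈ E(G2) ✓
  (4,6) → (φ(4),φ(6)) = (1,5) ∈ E(G2) ✓
  (4,7) → (φ(4),φ(7)) = (1,7) ∈ E(G2) ✓
  (4,8) → (φ(4),φ(8)) = (1,9) ∈ E(G2) ✓
  (4,10) → (φ(4),φ(10)) = (1,2) ∈ E(G2) ✓
  (5,6) → (φ(5),φ(6)) = (5,6) ∈ E(G2) ✓
  (5,9) → (φ(5),φ(9)) = (4,6) ∈ E(G2) ✓
  (6,8) → (φ(6),φ(8)) = (5,9) ∈ E(G2) ✓
  (6,10) → (φ(6),φ(10)) = (2,5) ∈ E(G2) ✓
  (7,10) → (φ(7),φ(10)) = (2,7) ∈ E(G2) ✓
  (8,11) → (φ(8),φ(11)) = (9,10) ∈ E(G2) ✓
All 28 edges of G1 map to edges of G2, and |E(G1)| = |E(G2)| = 28, so φ is a bijection on edges as well as vertices. Hence G1 ≅ G2.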